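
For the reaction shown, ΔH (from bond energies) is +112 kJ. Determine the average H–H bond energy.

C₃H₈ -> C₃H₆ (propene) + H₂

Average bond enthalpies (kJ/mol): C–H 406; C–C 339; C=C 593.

D(H–H) ≈ 446 kJ/mol

Let D be the H–H bond energy.
Σ(broken) = 2×339 + 8×406 = 3926
Σ(formed) = 1×339 + 6×406 + 1×593 + 1×D = 3368 + D
ΔH = Σ(broken) − Σ(formed) = (3926) − (3368 + D) = +558 − D
Setting this equal to +112 kJ gives D = 446 kJ/mol.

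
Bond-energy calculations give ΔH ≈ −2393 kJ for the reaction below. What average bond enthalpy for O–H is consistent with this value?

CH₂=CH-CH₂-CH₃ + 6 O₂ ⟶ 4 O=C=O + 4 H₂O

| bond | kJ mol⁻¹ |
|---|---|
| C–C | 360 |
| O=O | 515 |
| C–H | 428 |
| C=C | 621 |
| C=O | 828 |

Let D be the O–H bond energy.
Σ(broken) = 2×360 + 8×428 + 1×621 + 6×515 = 7855
Σ(formed) = 8×828 + 8×D = 6624 + 8D
ΔH = Σ(broken) − Σ(formed) = (7855) − (6624 + 8D) = +1231 − 8D
Setting this equal to −2393 kJ gives 8D = 3624, so D = 453 kJ/mol.

D(O–H) ≈ 453 kJ/mol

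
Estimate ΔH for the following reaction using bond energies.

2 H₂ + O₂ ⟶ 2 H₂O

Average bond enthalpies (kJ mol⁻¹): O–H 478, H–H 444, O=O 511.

Bonds broken (reactants):
  H–H: 2 × 444 = 888
  O=O: 1 × 511 = 511
  Σ(broken) = 1399 kJ
Bonds formed (products):
  O–H: 4 × 478 = 1912
  Σ(formed) = 1912 kJ
ΔH = Σ(broken) − Σ(formed) = 1399 − 1912 = −513 kJ

ΔH ≈ −513 kJ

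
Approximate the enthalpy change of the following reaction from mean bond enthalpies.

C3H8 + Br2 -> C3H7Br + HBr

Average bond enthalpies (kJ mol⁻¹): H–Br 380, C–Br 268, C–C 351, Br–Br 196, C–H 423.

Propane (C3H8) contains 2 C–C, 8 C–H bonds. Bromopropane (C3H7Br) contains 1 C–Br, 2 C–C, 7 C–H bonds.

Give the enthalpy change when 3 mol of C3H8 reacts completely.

ΔH = −87 kJ

Bonds broken (reactants):
  Br–Br: 1 × 196 = 196
  C–C: 2 × 351 = 702
  C–H: 8 × 423 = 3384
  Σ(broken) = 4282 kJ
Bonds formed (products):
  C–Br: 1 × 268 = 268
  C–C: 2 × 351 = 702
  C–H: 7 × 423 = 2961
  H–Br: 1 × 380 = 380
  Σ(formed) = 4311 kJ
ΔH = Σ(broken) − Σ(formed) = 4282 − 4311 = −29 kJ
For 3× the reaction as written: 3 × (−29) = −87 kJ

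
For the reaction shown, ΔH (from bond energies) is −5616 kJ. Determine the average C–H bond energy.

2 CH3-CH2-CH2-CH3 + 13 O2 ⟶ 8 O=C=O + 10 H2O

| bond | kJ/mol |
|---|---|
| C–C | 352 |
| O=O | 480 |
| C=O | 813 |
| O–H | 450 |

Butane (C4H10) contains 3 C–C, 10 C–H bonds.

Let D be the C–H bond energy.
Σ(broken) = 6×352 + 20×D + 13×480 = 8352 + 20D
Σ(formed) = 16×813 + 20×450 = 22008
ΔH = Σ(broken) − Σ(formed) = (8352 + 20D) − (22008) = −13656 + 20D
Setting this equal to −5616 kJ gives 20D = 8040, so D = 402 kJ/mol.

D(C–H) ≈ 402 kJ/mol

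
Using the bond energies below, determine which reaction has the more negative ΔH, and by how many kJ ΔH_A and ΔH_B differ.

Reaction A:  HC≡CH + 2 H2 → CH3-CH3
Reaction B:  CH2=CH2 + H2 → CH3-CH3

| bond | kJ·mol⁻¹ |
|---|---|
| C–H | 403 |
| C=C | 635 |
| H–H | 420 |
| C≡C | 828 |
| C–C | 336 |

Reaction A, by 193 kJ

Reaction A:
  Bonds broken (reactants):
    C≡C: 1 × 828 = 828
    C–H: 2 × 403 = 806
    H–H: 2 × 420 = 840
    Σ(broken) = 2474 kJ
  Bonds formed (products):
    C–C: 1 × 336 = 336
    C–H: 6 × 403 = 2418
    Σ(formed) = 2754 kJ
  ΔH_A = 2474 − 2754 = −280 kJ
Reaction B:
  Bonds broken (reactants):
    C–H: 4 × 403 = 1612
    C=C: 1 × 635 = 635
    H–H: 1 × 420 = 420
    Σ(broken) = 2667 kJ
  Bonds formed (products):
    C–C: 1 × 336 = 336
    C–H: 6 × 403 = 2418
    Σ(formed) = 2754 kJ
  ΔH_B = 2667 − 2754 = −87 kJ
ΔH_A − ΔH_B = −193 kJ, so reaction A has the more negative ΔH; |ΔH_A − ΔH_B| = 193 kJ.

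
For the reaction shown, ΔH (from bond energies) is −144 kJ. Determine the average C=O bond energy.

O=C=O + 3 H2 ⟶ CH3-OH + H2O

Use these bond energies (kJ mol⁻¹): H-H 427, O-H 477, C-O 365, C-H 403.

Let D be the C=O bond energy.
Σ(broken) = 2×D + 3×427 = 1281 + 2D
Σ(formed) = 3×403 + 1×365 + 3×477 = 3005
ΔH = Σ(broken) − Σ(formed) = (1281 + 2D) − (3005) = −1724 + 2D
Setting this equal to −144 kJ gives 2D = 1580, so D = 790 kJ/mol.

D(C=O) ≈ 790 kJ/mol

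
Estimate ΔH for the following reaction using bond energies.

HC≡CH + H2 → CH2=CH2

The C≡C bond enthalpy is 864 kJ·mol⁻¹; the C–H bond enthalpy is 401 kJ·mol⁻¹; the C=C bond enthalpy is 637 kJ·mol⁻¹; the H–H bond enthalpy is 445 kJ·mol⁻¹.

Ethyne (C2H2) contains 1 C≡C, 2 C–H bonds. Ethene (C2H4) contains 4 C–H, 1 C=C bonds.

Bonds broken (reactants):
  C≡C: 1 × 864 = 864
  C–H: 2 × 401 = 802
  H–H: 1 × 445 = 445
  Σ(broken) = 2111 kJ
Bonds formed (products):
  C–H: 4 × 401 = 1604
  C=C: 1 × 637 = 637
  Σ(formed) = 2241 kJ
ΔH = Σ(broken) − Σ(formed) = 2111 − 2241 = −130 kJ

ΔH ≈ −130 kJ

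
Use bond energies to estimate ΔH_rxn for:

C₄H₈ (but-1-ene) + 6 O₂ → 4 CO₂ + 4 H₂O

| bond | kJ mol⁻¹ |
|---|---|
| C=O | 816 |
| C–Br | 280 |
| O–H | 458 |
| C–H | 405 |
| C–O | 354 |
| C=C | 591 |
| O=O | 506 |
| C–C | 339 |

ΔH ≈ −2647 kJ

Bonds broken (reactants):
  C–C: 2 × 339 = 678
  C–H: 8 × 405 = 3240
  C=C: 1 × 591 = 591
  O=O: 6 × 506 = 3036
  Σ(broken) = 7545 kJ
Bonds formed (products):
  C=O: 8 × 816 = 6528
  O–H: 8 × 458 = 3664
  Σ(formed) = 10192 kJ
ΔH = Σ(broken) − Σ(formed) = 7545 − 10192 = −2647 kJ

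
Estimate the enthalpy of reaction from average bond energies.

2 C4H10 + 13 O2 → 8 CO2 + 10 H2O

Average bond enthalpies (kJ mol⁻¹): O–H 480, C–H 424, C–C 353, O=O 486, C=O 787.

ΔH ≈ −5276 kJ

Bonds broken (reactants):
  C–C: 6 × 353 = 2118
  C–H: 20 × 424 = 8480
  O=O: 13 × 486 = 6318
  Σ(broken) = 16916 kJ
Bonds formed (products):
  C=O: 16 × 787 = 12592
  O–H: 20 × 480 = 9600
  Σ(formed) = 22192 kJ
ΔH = Σ(broken) − Σ(formed) = 16916 − 22192 = −5276 kJ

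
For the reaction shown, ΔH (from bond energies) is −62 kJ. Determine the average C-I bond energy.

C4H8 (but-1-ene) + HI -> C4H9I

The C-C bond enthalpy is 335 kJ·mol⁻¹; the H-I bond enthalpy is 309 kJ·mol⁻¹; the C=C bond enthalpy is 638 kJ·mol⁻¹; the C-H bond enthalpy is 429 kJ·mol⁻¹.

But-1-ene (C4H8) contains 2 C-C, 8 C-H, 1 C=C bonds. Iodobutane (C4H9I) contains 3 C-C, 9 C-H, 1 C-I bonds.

Let D be the C-I bond energy.
Σ(broken) = 2×335 + 8×429 + 1×638 + 1×309 = 5049
Σ(formed) = 3×335 + 9×429 + 1×D = 4866 + D
ΔH = Σ(broken) − Σ(formed) = (5049) − (4866 + D) = +183 − D
Setting this equal to −62 kJ gives D = 245 kJ/mol.

D(C-I) ≈ 245 kJ/mol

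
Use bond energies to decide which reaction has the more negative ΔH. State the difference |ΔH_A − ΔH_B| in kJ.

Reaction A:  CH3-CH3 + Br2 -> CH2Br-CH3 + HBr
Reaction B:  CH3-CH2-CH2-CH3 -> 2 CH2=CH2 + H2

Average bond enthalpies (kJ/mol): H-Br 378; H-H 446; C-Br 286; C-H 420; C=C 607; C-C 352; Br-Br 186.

Reaction A:
  Bonds broken (reactants):
    Br-Br: 1 × 186 = 186
    C-C: 1 × 352 = 352
    C-H: 6 × 420 = 2520
    Σ(broken) = 3058 kJ
  Bonds formed (products):
    C-Br: 1 × 286 = 286
    C-C: 1 × 352 = 352
    C-H: 5 × 420 = 2100
    H-Br: 1 × 378 = 378
    Σ(formed) = 3116 kJ
  ΔH_A = 3058 − 3116 = −58 kJ
Reaction B:
  Bonds broken (reactants):
    C-C: 3 × 352 = 1056
    C-H: 10 × 420 = 4200
    Σ(broken) = 5256 kJ
  Bonds formed (products):
    C-H: 8 × 420 = 3360
    C=C: 2 × 607 = 1214
    H-H: 1 × 446 = 446
    Σ(formed) = 5020 kJ
  ΔH_B = 5256 − 5020 = +236 kJ
ΔH_A − ΔH_B = −294 kJ, so reaction A has the more negative ΔH; |ΔH_A − ΔH_B| = 294 kJ.

Reaction A, by 294 kJ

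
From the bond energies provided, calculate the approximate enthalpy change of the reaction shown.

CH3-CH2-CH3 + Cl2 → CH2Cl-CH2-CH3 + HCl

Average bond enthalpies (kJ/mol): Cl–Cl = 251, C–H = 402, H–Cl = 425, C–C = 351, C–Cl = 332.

Bonds broken (reactants):
  C–C: 2 × 351 = 702
  C–H: 8 × 402 = 3216
  Cl–Cl: 1 × 251 = 251
  Σ(broken) = 4169 kJ
Bonds formed (products):
  C–C: 2 × 351 = 702
  C–Cl: 1 × 332 = 332
  C–H: 7 × 402 = 2814
  H–Cl: 1 × 425 = 425
  Σ(formed) = 4273 kJ
ΔH = Σ(broken) − Σ(formed) = 4169 − 4273 = −104 kJ

ΔH ≈ −104 kJ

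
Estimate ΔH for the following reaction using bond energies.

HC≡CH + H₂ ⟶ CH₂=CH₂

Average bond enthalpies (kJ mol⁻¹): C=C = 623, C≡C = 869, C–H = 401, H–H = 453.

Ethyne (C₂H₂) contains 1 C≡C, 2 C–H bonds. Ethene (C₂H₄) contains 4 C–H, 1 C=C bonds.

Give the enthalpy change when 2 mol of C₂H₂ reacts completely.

ΔH = −206 kJ

Bonds broken (reactants):
  C≡C: 1 × 869 = 869
  C–H: 2 × 401 = 802
  H–H: 1 × 453 = 453
  Σ(broken) = 2124 kJ
Bonds formed (products):
  C–H: 4 × 401 = 1604
  C=C: 1 × 623 = 623
  Σ(formed) = 2227 kJ
ΔH = Σ(broken) − Σ(formed) = 2124 − 2227 = −103 kJ
For 2× the reaction as written: 2 × (−103) = −206 kJ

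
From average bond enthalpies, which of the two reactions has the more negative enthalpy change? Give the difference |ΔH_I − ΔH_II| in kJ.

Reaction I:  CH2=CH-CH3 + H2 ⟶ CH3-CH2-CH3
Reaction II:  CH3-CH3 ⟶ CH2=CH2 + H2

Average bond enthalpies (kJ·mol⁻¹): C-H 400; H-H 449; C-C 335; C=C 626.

Reaction I:
  Bonds broken (reactants):
    C-C: 1 × 335 = 335
    C-H: 6 × 400 = 2400
    C=C: 1 × 626 = 626
    H-H: 1 × 449 = 449
    Σ(broken) = 3810 kJ
  Bonds formed (products):
    C-C: 2 × 335 = 670
    C-H: 8 × 400 = 3200
    Σ(formed) = 3870 kJ
  ΔH_I = 3810 − 3870 = −60 kJ
Reaction II:
  Bonds broken (reactants):
    C-C: 1 × 335 = 335
    C-H: 6 × 400 = 2400
    Σ(broken) = 2735 kJ
  Bonds formed (products):
    C-H: 4 × 400 = 1600
    C=C: 1 × 626 = 626
    H-H: 1 × 449 = 449
    Σ(formed) = 2675 kJ
  ΔH_II = 2735 − 2675 = +60 kJ
ΔH_I − ΔH_II = −120 kJ, so reaction I has the more negative ΔH; |ΔH_I − ΔH_II| = 120 kJ.

Reaction I, by 120 kJ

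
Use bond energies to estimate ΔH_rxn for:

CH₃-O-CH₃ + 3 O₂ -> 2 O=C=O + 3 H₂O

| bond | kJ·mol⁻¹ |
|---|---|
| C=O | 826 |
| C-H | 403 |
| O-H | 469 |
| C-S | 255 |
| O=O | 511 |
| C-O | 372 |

ΔH ≈ −1423 kJ

Bonds broken (reactants):
  C-H: 6 × 403 = 2418
  C-O: 2 × 372 = 744
  O=O: 3 × 511 = 1533
  Σ(broken) = 4695 kJ
Bonds formed (products):
  C=O: 4 × 826 = 3304
  O-H: 6 × 469 = 2814
  Σ(formed) = 6118 kJ
ΔH = Σ(broken) − Σ(formed) = 4695 − 6118 = −1423 kJ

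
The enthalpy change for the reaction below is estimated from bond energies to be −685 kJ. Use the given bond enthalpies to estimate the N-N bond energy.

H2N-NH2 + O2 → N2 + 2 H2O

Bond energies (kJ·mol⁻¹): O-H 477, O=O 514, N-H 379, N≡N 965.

Let D be the N-N bond energy.
Σ(broken) = 4×379 + 1×D + 1×514 = 2030 + D
Σ(formed) = 1×965 + 4×477 = 2873
ΔH = Σ(broken) − Σ(formed) = (2030 + D) − (2873) = −843 + D
Setting this equal to −685 kJ gives D = 158 kJ/mol.

D(N-N) ≈ 158 kJ/mol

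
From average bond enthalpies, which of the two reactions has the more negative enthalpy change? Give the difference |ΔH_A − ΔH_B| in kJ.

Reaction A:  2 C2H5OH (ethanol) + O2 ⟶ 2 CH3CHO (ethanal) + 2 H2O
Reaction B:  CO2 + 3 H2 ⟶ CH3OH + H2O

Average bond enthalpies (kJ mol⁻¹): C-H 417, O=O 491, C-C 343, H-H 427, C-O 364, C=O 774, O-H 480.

Reaction A:
  Bonds broken (reactants):
    C-C: 2 × 343 = 686
    C-H: 10 × 417 = 4170
    C-O: 2 × 364 = 728
    O-H: 2 × 480 = 960
    O=O: 1 × 491 = 491
    Σ(broken) = 7035 kJ
  Bonds formed (products):
    C-C: 2 × 343 = 686
    C-H: 8 × 417 = 3336
    C=O: 2 × 774 = 1548
    O-H: 4 × 480 = 1920
    Σ(formed) = 7490 kJ
  ΔH_A = 7035 − 7490 = −455 kJ
Reaction B:
  Bonds broken (reactants):
    C=O: 2 × 774 = 1548
    H-H: 3 × 427 = 1281
    Σ(broken) = 2829 kJ
  Bonds formed (products):
    C-H: 3 × 417 = 1251
    C-O: 1 × 364 = 364
    O-H: 3 × 480 = 1440
    Σ(formed) = 3055 kJ
  ΔH_B = 2829 − 3055 = −226 kJ
ΔH_A − ΔH_B = −229 kJ, so reaction A has the more negative ΔH; |ΔH_A − ΔH_B| = 229 kJ.

Reaction A, by 229 kJ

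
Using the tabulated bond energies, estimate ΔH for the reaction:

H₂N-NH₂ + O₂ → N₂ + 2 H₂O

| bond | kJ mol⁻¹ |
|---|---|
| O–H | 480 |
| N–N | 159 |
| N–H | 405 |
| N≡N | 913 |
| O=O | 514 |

ΔH ≈ −540 kJ

Bonds broken (reactants):
  N–H: 4 × 405 = 1620
  N–N: 1 × 159 = 159
  O=O: 1 × 514 = 514
  Σ(broken) = 2293 kJ
Bonds formed (products):
  N≡N: 1 × 913 = 913
  O–H: 4 × 480 = 1920
  Σ(formed) = 2833 kJ
ΔH = Σ(broken) − Σ(formed) = 2293 − 2833 = −540 kJ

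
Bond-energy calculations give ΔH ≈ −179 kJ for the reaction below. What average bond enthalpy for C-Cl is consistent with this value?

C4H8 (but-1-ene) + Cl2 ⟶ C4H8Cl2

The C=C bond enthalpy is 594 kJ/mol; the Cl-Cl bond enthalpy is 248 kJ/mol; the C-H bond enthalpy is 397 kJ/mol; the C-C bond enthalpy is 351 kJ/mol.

Let D be the C-Cl bond energy.
Σ(broken) = 2×351 + 8×397 + 1×594 + 1×248 = 4720
Σ(formed) = 3×351 + 2×D + 8×397 = 4229 + 2D
ΔH = Σ(broken) − Σ(formed) = (4720) − (4229 + 2D) = +491 − 2D
Setting this equal to −179 kJ gives 2D = 670, so D = 335 kJ/mol.

D(C-Cl) ≈ 335 kJ/mol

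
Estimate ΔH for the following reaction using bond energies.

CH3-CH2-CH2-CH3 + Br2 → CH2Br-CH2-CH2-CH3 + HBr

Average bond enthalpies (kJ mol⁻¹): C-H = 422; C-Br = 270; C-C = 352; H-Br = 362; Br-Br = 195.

Bonds broken (reactants):
  Br-Br: 1 × 195 = 195
  C-C: 3 × 352 = 1056
  C-H: 10 × 422 = 4220
  Σ(broken) = 5471 kJ
Bonds formed (products):
  C-Br: 1 × 270 = 270
  C-C: 3 × 352 = 1056
  C-H: 9 × 422 = 3798
  H-Br: 1 × 362 = 362
  Σ(formed) = 5486 kJ
ΔH = Σ(broken) − Σ(formed) = 5471 − 5486 = −15 kJ

ΔH ≈ −15 kJ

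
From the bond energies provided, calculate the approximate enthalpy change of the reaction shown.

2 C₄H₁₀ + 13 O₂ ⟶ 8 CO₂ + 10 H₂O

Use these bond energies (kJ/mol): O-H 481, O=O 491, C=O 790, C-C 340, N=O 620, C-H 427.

ΔH ≈ −5297 kJ

Bonds broken (reactants):
  C-C: 6 × 340 = 2040
  C-H: 20 × 427 = 8540
  O=O: 13 × 491 = 6383
  Σ(broken) = 16963 kJ
Bonds formed (products):
  C=O: 16 × 790 = 12640
  O-H: 20 × 481 = 9620
  Σ(formed) = 22260 kJ
ΔH = Σ(broken) − Σ(formed) = 16963 − 22260 = −5297 kJ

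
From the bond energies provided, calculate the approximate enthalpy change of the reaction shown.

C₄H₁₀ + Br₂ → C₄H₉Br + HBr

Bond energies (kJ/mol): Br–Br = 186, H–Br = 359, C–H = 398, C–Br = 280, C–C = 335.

Bonds broken (reactants):
  Br–Br: 1 × 186 = 186
  C–C: 3 × 335 = 1005
  C–H: 10 × 398 = 3980
  Σ(broken) = 5171 kJ
Bonds formed (products):
  C–Br: 1 × 280 = 280
  C–C: 3 × 335 = 1005
  C–H: 9 × 398 = 3582
  H–Br: 1 × 359 = 359
  Σ(formed) = 5226 kJ
ΔH = Σ(broken) − Σ(formed) = 5171 − 5226 = −55 kJ

ΔH ≈ −55 kJ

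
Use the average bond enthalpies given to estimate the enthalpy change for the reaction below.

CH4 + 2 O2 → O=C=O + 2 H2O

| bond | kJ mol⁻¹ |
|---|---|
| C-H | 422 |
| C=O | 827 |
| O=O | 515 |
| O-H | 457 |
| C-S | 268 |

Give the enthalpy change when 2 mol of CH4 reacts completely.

Bonds broken (reactants):
  C-H: 4 × 422 = 1688
  O=O: 2 × 515 = 1030
  Σ(broken) = 2718 kJ
Bonds formed (products):
  C=O: 2 × 827 = 1654
  O-H: 4 × 457 = 1828
  Σ(formed) = 3482 kJ
ΔH = Σ(broken) − Σ(formed) = 2718 − 3482 = −764 kJ
For 2× the reaction as written: 2 × (−764) = −1528 kJ

ΔH = −1528 kJ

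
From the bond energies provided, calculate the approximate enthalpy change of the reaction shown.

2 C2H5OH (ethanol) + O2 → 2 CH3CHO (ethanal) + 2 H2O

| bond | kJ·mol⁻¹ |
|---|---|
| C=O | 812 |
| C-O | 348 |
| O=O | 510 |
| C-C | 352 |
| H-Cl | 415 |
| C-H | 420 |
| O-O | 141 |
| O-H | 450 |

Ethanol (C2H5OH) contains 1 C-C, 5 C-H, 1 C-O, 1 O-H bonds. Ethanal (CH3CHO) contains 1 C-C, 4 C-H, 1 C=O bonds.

ΔH ≈ −478 kJ

Bonds broken (reactants):
  C-C: 2 × 352 = 704
  C-H: 10 × 420 = 4200
  C-O: 2 × 348 = 696
  O-H: 2 × 450 = 900
  O=O: 1 × 510 = 510
  Σ(broken) = 7010 kJ
Bonds formed (products):
  C-C: 2 × 352 = 704
  C-H: 8 × 420 = 3360
  C=O: 2 × 812 = 1624
  O-H: 4 × 450 = 1800
  Σ(formed) = 7488 kJ
ΔH = Σ(broken) − Σ(formed) = 7010 − 7488 = −478 kJ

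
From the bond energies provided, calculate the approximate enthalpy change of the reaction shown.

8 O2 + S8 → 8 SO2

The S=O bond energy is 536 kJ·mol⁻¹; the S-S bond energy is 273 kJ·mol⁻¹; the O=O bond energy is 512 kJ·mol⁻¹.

ΔH ≈ −2296 kJ

Bonds broken (reactants):
  O=O: 8 × 512 = 4096
  S-S: 8 × 273 = 2184
  Σ(broken) = 6280 kJ
Bonds formed (products):
  S=O: 16 × 536 = 8576
  Σ(formed) = 8576 kJ
ΔH = Σ(broken) − Σ(formed) = 6280 − 8576 = −2296 kJ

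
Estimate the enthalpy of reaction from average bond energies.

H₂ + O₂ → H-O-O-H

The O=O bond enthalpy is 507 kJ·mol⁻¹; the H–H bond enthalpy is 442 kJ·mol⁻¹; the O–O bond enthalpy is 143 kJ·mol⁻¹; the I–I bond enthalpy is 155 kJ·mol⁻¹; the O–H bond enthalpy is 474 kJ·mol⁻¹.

ΔH ≈ −142 kJ

Bonds broken (reactants):
  H–H: 1 × 442 = 442
  O=O: 1 × 507 = 507
  Σ(broken) = 949 kJ
Bonds formed (products):
  O–H: 2 × 474 = 948
  O–O: 1 × 143 = 143
  Σ(formed) = 1091 kJ
ΔH = Σ(broken) − Σ(formed) = 949 − 1091 = −142 kJ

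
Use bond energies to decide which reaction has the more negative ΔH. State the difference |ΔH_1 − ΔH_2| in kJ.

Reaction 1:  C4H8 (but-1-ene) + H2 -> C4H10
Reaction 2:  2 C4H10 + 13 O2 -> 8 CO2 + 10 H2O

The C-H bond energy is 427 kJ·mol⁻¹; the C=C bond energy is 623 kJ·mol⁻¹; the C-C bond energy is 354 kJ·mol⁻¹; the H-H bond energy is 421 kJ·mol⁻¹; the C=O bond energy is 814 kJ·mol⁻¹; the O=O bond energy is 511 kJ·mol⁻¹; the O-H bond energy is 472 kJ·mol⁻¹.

Reaction 2, by 4993 kJ

Reaction 1:
  Bonds broken (reactants):
    C-C: 2 × 354 = 708
    C-H: 8 × 427 = 3416
    C=C: 1 × 623 = 623
    H-H: 1 × 421 = 421
    Σ(broken) = 5168 kJ
  Bonds formed (products):
    C-C: 3 × 354 = 1062
    C-H: 10 × 427 = 4270
    Σ(formed) = 5332 kJ
  ΔH_1 = 5168 − 5332 = −164 kJ
Reaction 2:
  Bonds broken (reactants):
    C-C: 6 × 354 = 2124
    C-H: 20 × 427 = 8540
    O=O: 13 × 511 = 6643
    Σ(broken) = 17307 kJ
  Bonds formed (products):
    C=O: 16 × 814 = 13024
    O-H: 20 × 472 = 9440
    Σ(formed) = 22464 kJ
  ΔH_2 = 17307 − 22464 = −5157 kJ
ΔH_1 − ΔH_2 = +4993 kJ, so reaction 2 has the more negative ΔH; |ΔH_1 − ΔH_2| = 4993 kJ.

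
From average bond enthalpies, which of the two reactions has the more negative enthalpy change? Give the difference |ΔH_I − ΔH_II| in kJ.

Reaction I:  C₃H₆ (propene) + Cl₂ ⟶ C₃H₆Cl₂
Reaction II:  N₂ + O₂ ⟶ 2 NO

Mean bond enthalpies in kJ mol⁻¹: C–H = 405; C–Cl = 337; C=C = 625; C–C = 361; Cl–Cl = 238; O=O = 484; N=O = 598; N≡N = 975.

Reaction I:
  Bonds broken (reactants):
    C–C: 1 × 361 = 361
    C–H: 6 × 405 = 2430
    C=C: 1 × 625 = 625
    Cl–Cl: 1 × 238 = 238
    Σ(broken) = 3654 kJ
  Bonds formed (products):
    C–C: 2 × 361 = 722
    C–Cl: 2 × 337 = 674
    C–H: 6 × 405 = 2430
    Σ(formed) = 3826 kJ
  ΔH_I = 3654 − 3826 = −172 kJ
Reaction II:
  Bonds broken (reactants):
    N≡N: 1 × 975 = 975
    O=O: 1 × 484 = 484
    Σ(broken) = 1459 kJ
  Bonds formed (products):
    N=O: 2 × 598 = 1196
    Σ(formed) = 1196 kJ
  ΔH_II = 1459 − 1196 = +263 kJ
ΔH_I − ΔH_II = −435 kJ, so reaction I has the more negative ΔH; |ΔH_I − ΔH_II| = 435 kJ.

Reaction I, by 435 kJ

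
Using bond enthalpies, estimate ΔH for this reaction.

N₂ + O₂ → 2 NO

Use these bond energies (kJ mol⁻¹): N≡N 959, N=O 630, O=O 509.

ΔH ≈ +208 kJ

Bonds broken (reactants):
  N≡N: 1 × 959 = 959
  O=O: 1 × 509 = 509
  Σ(broken) = 1468 kJ
Bonds formed (products):
  N=O: 2 × 630 = 1260
  Σ(formed) = 1260 kJ
ΔH = Σ(broken) − Σ(formed) = 1468 − 1260 = +208 kJ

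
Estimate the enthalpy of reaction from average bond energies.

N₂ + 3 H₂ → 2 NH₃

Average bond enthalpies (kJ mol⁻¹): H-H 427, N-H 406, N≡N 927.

Bonds broken (reactants):
  H-H: 3 × 427 = 1281
  N≡N: 1 × 927 = 927
  Σ(broken) = 2208 kJ
Bonds formed (products):
  N-H: 6 × 406 = 2436
  Σ(formed) = 2436 kJ
ΔH = Σ(broken) − Σ(formed) = 2208 − 2436 = −228 kJ

ΔH ≈ −228 kJ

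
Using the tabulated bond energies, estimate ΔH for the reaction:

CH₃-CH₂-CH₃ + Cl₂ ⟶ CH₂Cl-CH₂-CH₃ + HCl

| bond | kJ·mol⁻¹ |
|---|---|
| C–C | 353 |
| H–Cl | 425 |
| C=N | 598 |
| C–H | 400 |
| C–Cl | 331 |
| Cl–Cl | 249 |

ΔH ≈ −107 kJ

Bonds broken (reactants):
  C–C: 2 × 353 = 706
  C–H: 8 × 400 = 3200
  Cl–Cl: 1 × 249 = 249
  Σ(broken) = 4155 kJ
Bonds formed (products):
  C–C: 2 × 353 = 706
  C–Cl: 1 × 331 = 331
  C–H: 7 × 400 = 2800
  H–Cl: 1 × 425 = 425
  Σ(formed) = 4262 kJ
ΔH = Σ(broken) − Σ(formed) = 4155 − 4262 = −107 kJ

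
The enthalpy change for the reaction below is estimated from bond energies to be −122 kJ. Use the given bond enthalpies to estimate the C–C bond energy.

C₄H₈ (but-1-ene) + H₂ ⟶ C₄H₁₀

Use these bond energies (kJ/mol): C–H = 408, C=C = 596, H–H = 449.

Let D be the C–C bond energy.
Σ(broken) = 2×D + 8×408 + 1×596 + 1×449 = 4309 + 2D
Σ(formed) = 3×D + 10×408 = 4080 + 3D
ΔH = Σ(broken) − Σ(formed) = (4309 + 2D) − (4080 + 3D) = +229 − D
Setting this equal to −122 kJ gives D = 351 kJ/mol.

D(C–C) ≈ 351 kJ/mol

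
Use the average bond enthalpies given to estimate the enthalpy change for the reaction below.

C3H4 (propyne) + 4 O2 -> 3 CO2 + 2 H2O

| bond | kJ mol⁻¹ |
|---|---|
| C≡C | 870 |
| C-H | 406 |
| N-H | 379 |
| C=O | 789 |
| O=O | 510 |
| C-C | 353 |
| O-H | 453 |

Bonds broken (reactants):
  C≡C: 1 × 870 = 870
  C-C: 1 × 353 = 353
  C-H: 4 × 406 = 1624
  O=O: 4 × 510 = 2040
  Σ(broken) = 4887 kJ
Bonds formed (products):
  C=O: 6 × 789 = 4734
  O-H: 4 × 453 = 1812
  Σ(formed) = 6546 kJ
ΔH = Σ(broken) − Σ(formed) = 4887 − 6546 = −1659 kJ

ΔH ≈ −1659 kJ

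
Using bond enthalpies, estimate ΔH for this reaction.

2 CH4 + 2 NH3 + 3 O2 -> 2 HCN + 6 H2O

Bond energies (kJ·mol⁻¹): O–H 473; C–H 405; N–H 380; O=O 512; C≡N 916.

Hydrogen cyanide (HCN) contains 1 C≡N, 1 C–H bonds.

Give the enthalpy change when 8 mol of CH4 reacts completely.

ΔH = −5048 kJ

Bonds broken (reactants):
  C–H: 8 × 405 = 3240
  N–H: 6 × 380 = 2280
  O=O: 3 × 512 = 1536
  Σ(broken) = 7056 kJ
Bonds formed (products):
  C≡N: 2 × 916 = 1832
  C–H: 2 × 405 = 810
  O–H: 12 × 473 = 5676
  Σ(formed) = 8318 kJ
ΔH = Σ(broken) − Σ(formed) = 7056 − 8318 = −1262 kJ
For 4× the reaction as written: 4 × (−1262) = −5048 kJ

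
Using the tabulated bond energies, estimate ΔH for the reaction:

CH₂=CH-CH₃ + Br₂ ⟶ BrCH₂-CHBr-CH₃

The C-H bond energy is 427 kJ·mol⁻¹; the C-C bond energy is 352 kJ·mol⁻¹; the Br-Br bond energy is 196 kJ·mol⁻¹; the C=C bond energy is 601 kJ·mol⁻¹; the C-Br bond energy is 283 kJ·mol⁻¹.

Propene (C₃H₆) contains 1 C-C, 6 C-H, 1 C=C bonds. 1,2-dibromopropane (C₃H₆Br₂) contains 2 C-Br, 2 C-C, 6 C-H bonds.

Bonds broken (reactants):
  Br-Br: 1 × 196 = 196
  C-C: 1 × 352 = 352
  C-H: 6 × 427 = 2562
  C=C: 1 × 601 = 601
  Σ(broken) = 3711 kJ
Bonds formed (products):
  C-Br: 2 × 283 = 566
  C-C: 2 × 352 = 704
  C-H: 6 × 427 = 2562
  Σ(formed) = 3832 kJ
ΔH = Σ(broken) − Σ(formed) = 3711 − 3832 = −121 kJ

ΔH ≈ −121 kJ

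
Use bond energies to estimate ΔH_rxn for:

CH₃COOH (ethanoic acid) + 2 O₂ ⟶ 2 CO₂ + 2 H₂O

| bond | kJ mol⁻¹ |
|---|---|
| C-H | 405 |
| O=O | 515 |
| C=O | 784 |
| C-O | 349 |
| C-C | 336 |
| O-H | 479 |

ΔH ≈ −859 kJ

Bonds broken (reactants):
  C-C: 1 × 336 = 336
  C-H: 3 × 405 = 1215
  C-O: 1 × 349 = 349
  C=O: 1 × 784 = 784
  O-H: 1 × 479 = 479
  O=O: 2 × 515 = 1030
  Σ(broken) = 4193 kJ
Bonds formed (products):
  C=O: 4 × 784 = 3136
  O-H: 4 × 479 = 1916
  Σ(formed) = 5052 kJ
ΔH = Σ(broken) − Σ(formed) = 4193 − 5052 = −859 kJ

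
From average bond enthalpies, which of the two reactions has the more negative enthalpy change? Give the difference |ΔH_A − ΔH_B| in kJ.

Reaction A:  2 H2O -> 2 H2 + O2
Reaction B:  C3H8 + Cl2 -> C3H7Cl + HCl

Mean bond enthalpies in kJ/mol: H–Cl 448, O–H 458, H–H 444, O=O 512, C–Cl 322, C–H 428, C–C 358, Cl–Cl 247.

Reaction B, by 527 kJ

Reaction A:
  Bonds broken (reactants):
    O–H: 4 × 458 = 1832
    Σ(broken) = 1832 kJ
  Bonds formed (products):
    H–H: 2 × 444 = 888
    O=O: 1 × 512 = 512
    Σ(formed) = 1400 kJ
  ΔH_A = 1832 − 1400 = +432 kJ
Reaction B:
  Bonds broken (reactants):
    C–C: 2 × 358 = 716
    C–H: 8 × 428 = 3424
    Cl–Cl: 1 × 247 = 247
    Σ(broken) = 4387 kJ
  Bonds formed (products):
    C–C: 2 × 358 = 716
    C–Cl: 1 × 322 = 322
    C–H: 7 × 428 = 2996
    H–Cl: 1 × 448 = 448
    Σ(formed) = 4482 kJ
  ΔH_B = 4387 − 4482 = −95 kJ
ΔH_A − ΔH_B = +527 kJ, so reaction B has the more negative ΔH; |ΔH_A − ΔH_B| = 527 kJ.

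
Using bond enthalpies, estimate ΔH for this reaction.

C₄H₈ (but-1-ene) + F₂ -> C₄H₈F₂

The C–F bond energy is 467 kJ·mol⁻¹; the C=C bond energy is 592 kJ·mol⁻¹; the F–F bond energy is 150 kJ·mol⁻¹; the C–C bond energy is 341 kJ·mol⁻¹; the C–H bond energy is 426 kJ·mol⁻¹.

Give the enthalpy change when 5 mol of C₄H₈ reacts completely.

ΔH = −2665 kJ

Bonds broken (reactants):
  C–C: 2 × 341 = 682
  C–H: 8 × 426 = 3408
  C=C: 1 × 592 = 592
  F–F: 1 × 150 = 150
  Σ(broken) = 4832 kJ
Bonds formed (products):
  C–C: 3 × 341 = 1023
  C–F: 2 × 467 = 934
  C–H: 8 × 426 = 3408
  Σ(formed) = 5365 kJ
ΔH = Σ(broken) − Σ(formed) = 4832 − 5365 = −533 kJ
For 5× the reaction as written: 5 × (−533) = −2665 kJ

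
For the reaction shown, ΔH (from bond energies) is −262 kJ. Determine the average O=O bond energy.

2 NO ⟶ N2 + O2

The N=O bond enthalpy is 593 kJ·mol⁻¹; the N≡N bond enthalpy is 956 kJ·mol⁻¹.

D(O=O) ≈ 492 kJ/mol

Let D be the O=O bond energy.
Σ(broken) = 2×593 = 1186
Σ(formed) = 1×956 + 1×D = 956 + D
ΔH = Σ(broken) − Σ(formed) = (1186) − (956 + D) = +230 − D
Setting this equal to −262 kJ gives D = 492 kJ/mol.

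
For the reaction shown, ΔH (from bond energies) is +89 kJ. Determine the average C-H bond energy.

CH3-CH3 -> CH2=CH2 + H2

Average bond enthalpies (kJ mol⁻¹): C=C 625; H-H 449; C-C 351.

Let D be the C-H bond energy.
Σ(broken) = 1×351 + 6×D = 351 + 6D
Σ(formed) = 4×D + 1×625 + 1×449 = 1074 + 4D
ΔH = Σ(broken) − Σ(formed) = (351 + 6D) − (1074 + 4D) = −723 + 2D
Setting this equal to +89 kJ gives 2D = 812, so D = 406 kJ/mol.

D(C-H) ≈ 406 kJ/mol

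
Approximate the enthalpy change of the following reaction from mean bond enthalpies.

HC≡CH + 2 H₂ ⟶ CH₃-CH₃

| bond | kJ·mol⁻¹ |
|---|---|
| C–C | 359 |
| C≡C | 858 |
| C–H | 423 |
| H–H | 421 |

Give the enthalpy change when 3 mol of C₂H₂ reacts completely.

ΔH = −1053 kJ

Bonds broken (reactants):
  C≡C: 1 × 858 = 858
  C–H: 2 × 423 = 846
  H–H: 2 × 421 = 842
  Σ(broken) = 2546 kJ
Bonds formed (products):
  C–C: 1 × 359 = 359
  C–H: 6 × 423 = 2538
  Σ(formed) = 2897 kJ
ΔH = Σ(broken) − Σ(formed) = 2546 − 2897 = −351 kJ
For 3× the reaction as written: 3 × (−351) = −1053 kJ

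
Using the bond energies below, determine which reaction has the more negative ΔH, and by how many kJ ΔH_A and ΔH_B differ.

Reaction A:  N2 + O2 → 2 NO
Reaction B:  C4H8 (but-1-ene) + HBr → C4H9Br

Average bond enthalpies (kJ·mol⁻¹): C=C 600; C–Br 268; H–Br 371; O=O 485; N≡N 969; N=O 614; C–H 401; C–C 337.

Reaction A:
  Bonds broken (reactants):
    N≡N: 1 × 969 = 969
    O=O: 1 × 485 = 485
    Σ(broken) = 1454 kJ
  Bonds formed (products):
    N=O: 2 × 614 = 1228
    Σ(formed) = 1228 kJ
  ΔH_A = 1454 − 1228 = +226 kJ
Reaction B:
  Bonds broken (reactants):
    C–C: 2 × 337 = 674
    C–H: 8 × 401 = 3208
    C=C: 1 × 600 = 600
    H–Br: 1 × 371 = 371
    Σ(broken) = 4853 kJ
  Bonds formed (products):
    C–Br: 1 × 268 = 268
    C–C: 3 × 337 = 1011
    C–H: 9 × 401 = 3609
    Σ(formed) = 4888 kJ
  ΔH_B = 4853 − 4888 = −35 kJ
ΔH_A − ΔH_B = +261 kJ, so reaction B has the more negative ΔH; |ΔH_A − ΔH_B| = 261 kJ.

Reaction B, by 261 kJ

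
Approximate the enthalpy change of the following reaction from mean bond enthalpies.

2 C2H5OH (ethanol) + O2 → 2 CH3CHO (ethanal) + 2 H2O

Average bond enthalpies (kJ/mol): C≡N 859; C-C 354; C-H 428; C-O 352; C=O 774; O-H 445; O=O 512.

ΔH ≈ −366 kJ

Bonds broken (reactants):
  C-C: 2 × 354 = 708
  C-H: 10 × 428 = 4280
  C-O: 2 × 352 = 704
  O-H: 2 × 445 = 890
  O=O: 1 × 512 = 512
  Σ(broken) = 7094 kJ
Bonds formed (products):
  C-C: 2 × 354 = 708
  C-H: 8 × 428 = 3424
  C=O: 2 × 774 = 1548
  O-H: 4 × 445 = 1780
  Σ(formed) = 7460 kJ
ΔH = Σ(broken) − Σ(formed) = 7094 − 7460 = −366 kJ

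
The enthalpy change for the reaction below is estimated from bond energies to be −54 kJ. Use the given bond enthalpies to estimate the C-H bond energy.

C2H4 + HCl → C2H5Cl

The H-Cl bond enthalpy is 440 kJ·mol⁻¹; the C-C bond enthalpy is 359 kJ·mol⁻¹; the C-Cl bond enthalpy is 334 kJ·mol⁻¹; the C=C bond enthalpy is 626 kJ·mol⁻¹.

D(C-H) ≈ 427 kJ/mol

Let D be the C-H bond energy.
Σ(broken) = 4×D + 1×626 + 1×440 = 1066 + 4D
Σ(formed) = 1×359 + 1×334 + 5×D = 693 + 5D
ΔH = Σ(broken) − Σ(formed) = (1066 + 4D) − (693 + 5D) = +373 − D
Setting this equal to −54 kJ gives D = 427 kJ/mol.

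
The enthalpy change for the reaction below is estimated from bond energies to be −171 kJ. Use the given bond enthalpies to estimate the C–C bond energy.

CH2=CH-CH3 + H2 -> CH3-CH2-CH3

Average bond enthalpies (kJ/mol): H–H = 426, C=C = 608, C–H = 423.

Let D be the C–C bond energy.
Σ(broken) = 1×D + 6×423 + 1×608 + 1×426 = 3572 + D
Σ(formed) = 2×D + 8×423 = 3384 + 2D
ΔH = Σ(broken) − Σ(formed) = (3572 + D) − (3384 + 2D) = +188 − D
Setting this equal to −171 kJ gives D = 359 kJ/mol.

D(C–C) ≈ 359 kJ/mol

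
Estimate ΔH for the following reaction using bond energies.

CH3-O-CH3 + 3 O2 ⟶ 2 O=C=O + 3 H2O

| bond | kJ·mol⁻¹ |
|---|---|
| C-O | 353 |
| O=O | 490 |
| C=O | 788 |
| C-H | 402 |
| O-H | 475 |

Bonds broken (reactants):
  C-H: 6 × 402 = 2412
  C-O: 2 × 353 = 706
  O=O: 3 × 490 = 1470
  Σ(broken) = 4588 kJ
Bonds formed (products):
  C=O: 4 × 788 = 3152
  O-H: 6 × 475 = 2850
  Σ(formed) = 6002 kJ
ΔH = Σ(broken) − Σ(formed) = 4588 − 6002 = −1414 kJ

ΔH ≈ −1414 kJ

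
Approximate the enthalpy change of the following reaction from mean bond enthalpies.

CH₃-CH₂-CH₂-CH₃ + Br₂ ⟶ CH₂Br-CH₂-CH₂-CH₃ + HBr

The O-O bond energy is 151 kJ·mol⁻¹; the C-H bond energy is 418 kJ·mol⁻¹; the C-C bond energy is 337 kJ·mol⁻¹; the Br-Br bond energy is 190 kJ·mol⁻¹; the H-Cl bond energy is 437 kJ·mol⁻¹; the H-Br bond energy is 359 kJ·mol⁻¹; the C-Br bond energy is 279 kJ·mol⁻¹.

ΔH ≈ −30 kJ

Bonds broken (reactants):
  Br-Br: 1 × 190 = 190
  C-C: 3 × 337 = 1011
  C-H: 10 × 418 = 4180
  Σ(broken) = 5381 kJ
Bonds formed (products):
  C-Br: 1 × 279 = 279
  C-C: 3 × 337 = 1011
  C-H: 9 × 418 = 3762
  H-Br: 1 × 359 = 359
  Σ(formed) = 5411 kJ
ΔH = Σ(broken) − Σ(formed) = 5381 − 5411 = −30 kJ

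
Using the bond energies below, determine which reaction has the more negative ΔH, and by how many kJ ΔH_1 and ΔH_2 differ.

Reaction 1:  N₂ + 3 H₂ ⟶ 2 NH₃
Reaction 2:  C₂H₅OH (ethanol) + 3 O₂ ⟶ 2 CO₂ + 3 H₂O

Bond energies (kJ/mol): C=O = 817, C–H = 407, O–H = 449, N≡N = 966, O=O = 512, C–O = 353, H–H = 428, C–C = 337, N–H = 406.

Reaction 2, by 1066 kJ

Reaction 1:
  Bonds broken (reactants):
    H–H: 3 × 428 = 1284
    N≡N: 1 × 966 = 966
    Σ(broken) = 2250 kJ
  Bonds formed (products):
    N–H: 6 × 406 = 2436
    Σ(formed) = 2436 kJ
  ΔH_1 = 2250 − 2436 = −186 kJ
Reaction 2:
  Bonds broken (reactants):
    C–C: 1 × 337 = 337
    C–H: 5 × 407 = 2035
    C–O: 1 × 353 = 353
    O–H: 1 × 449 = 449
    O=O: 3 × 512 = 1536
    Σ(broken) = 4710 kJ
  Bonds formed (products):
    C=O: 4 × 817 = 3268
    O–H: 6 × 449 = 2694
    Σ(formed) = 5962 kJ
  ΔH_2 = 4710 − 5962 = −1252 kJ
ΔH_1 − ΔH_2 = +1066 kJ, so reaction 2 has the more negative ΔH; |ΔH_1 − ΔH_2| = 1066 kJ.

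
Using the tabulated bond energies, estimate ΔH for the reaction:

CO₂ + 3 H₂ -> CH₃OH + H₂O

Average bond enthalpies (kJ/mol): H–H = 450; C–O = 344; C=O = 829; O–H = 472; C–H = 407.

Bonds broken (reactants):
  C=O: 2 × 829 = 1658
  H–H: 3 × 450 = 1350
  Σ(broken) = 3008 kJ
Bonds formed (products):
  C–H: 3 × 407 = 1221
  C–O: 1 × 344 = 344
  O–H: 3 × 472 = 1416
  Σ(formed) = 2981 kJ
ΔH = Σ(broken) − Σ(formed) = 3008 − 2981 = +27 kJ

ΔH ≈ +27 kJ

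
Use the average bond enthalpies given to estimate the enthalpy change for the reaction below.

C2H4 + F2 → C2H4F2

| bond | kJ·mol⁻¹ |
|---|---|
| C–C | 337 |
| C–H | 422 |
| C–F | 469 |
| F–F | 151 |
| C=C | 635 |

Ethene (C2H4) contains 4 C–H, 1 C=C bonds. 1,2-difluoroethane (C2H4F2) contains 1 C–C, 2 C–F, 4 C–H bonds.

ΔH ≈ −489 kJ

Bonds broken (reactants):
  C–H: 4 × 422 = 1688
  C=C: 1 × 635 = 635
  F–F: 1 × 151 = 151
  Σ(broken) = 2474 kJ
Bonds formed (products):
  C–C: 1 × 337 = 337
  C–F: 2 × 469 = 938
  C–H: 4 × 422 = 1688
  Σ(formed) = 2963 kJ
ΔH = Σ(broken) − Σ(formed) = 2474 − 2963 = −489 kJ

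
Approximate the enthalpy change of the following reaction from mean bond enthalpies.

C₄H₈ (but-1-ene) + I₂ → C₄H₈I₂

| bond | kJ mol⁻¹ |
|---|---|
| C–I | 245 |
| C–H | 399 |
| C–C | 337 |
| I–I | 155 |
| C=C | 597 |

ΔH ≈ −75 kJ

Bonds broken (reactants):
  C–C: 2 × 337 = 674
  C–H: 8 × 399 = 3192
  C=C: 1 × 597 = 597
  I–I: 1 × 155 = 155
  Σ(broken) = 4618 kJ
Bonds formed (products):
  C–C: 3 × 337 = 1011
  C–H: 8 × 399 = 3192
  C–I: 2 × 245 = 490
  Σ(formed) = 4693 kJ
ΔH = Σ(broken) − Σ(formed) = 4618 − 4693 = −75 kJ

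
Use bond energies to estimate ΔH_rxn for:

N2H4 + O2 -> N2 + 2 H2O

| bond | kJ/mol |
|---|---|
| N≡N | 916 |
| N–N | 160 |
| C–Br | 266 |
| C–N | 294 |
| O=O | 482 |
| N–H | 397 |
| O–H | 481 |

Bonds broken (reactants):
  N–H: 4 × 397 = 1588
  N–N: 1 × 160 = 160
  O=O: 1 × 482 = 482
  Σ(broken) = 2230 kJ
Bonds formed (products):
  N≡N: 1 × 916 = 916
  O–H: 4 × 481 = 1924
  Σ(formed) = 2840 kJ
ΔH = Σ(broken) − Σ(formed) = 2230 − 2840 = −610 kJ

ΔH ≈ −610 kJ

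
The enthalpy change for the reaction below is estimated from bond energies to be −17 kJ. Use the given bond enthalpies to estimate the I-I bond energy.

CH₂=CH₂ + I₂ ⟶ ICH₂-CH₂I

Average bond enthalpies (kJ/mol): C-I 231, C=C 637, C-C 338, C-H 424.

Let D be the I-I bond energy.
Σ(broken) = 4×424 + 1×637 + 1×D = 2333 + D
Σ(formed) = 1×338 + 4×424 + 2×231 = 2496
ΔH = Σ(broken) − Σ(formed) = (2333 + D) − (2496) = −163 + D
Setting this equal to −17 kJ gives D = 146 kJ/mol.

D(I-I) ≈ 146 kJ/mol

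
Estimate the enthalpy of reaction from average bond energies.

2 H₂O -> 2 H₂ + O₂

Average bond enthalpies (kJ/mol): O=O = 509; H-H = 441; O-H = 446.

ΔH ≈ +393 kJ

Bonds broken (reactants):
  O-H: 4 × 446 = 1784
  Σ(broken) = 1784 kJ
Bonds formed (products):
  H-H: 2 × 441 = 882
  O=O: 1 × 509 = 509
  Σ(formed) = 1391 kJ
ΔH = Σ(broken) − Σ(formed) = 1784 − 1391 = +393 kJ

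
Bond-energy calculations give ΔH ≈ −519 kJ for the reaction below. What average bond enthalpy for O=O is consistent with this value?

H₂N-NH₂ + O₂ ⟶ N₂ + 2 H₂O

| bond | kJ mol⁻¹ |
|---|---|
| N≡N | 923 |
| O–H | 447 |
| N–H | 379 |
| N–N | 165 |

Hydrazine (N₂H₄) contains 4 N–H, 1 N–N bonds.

Let D be the O=O bond energy.
Σ(broken) = 4×379 + 1×165 + 1×D = 1681 + D
Σ(formed) = 1×923 + 4×447 = 2711
ΔH = Σ(broken) − Σ(formed) = (1681 + D) − (2711) = −1030 + D
Setting this equal to −519 kJ gives D = 511 kJ/mol.

D(O=O) ≈ 511 kJ/mol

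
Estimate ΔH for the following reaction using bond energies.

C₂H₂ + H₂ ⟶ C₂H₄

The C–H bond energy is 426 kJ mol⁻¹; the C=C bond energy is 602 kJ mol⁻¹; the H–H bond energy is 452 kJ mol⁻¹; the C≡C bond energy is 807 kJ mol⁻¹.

Bonds broken (reactants):
  C≡C: 1 × 807 = 807
  C–H: 2 × 426 = 852
  H–H: 1 × 452 = 452
  Σ(broken) = 2111 kJ
Bonds formed (products):
  C–H: 4 × 426 = 1704
  C=C: 1 × 602 = 602
  Σ(formed) = 2306 kJ
ΔH = Σ(broken) − Σ(formed) = 2111 − 2306 = −195 kJ

ΔH ≈ −195 kJ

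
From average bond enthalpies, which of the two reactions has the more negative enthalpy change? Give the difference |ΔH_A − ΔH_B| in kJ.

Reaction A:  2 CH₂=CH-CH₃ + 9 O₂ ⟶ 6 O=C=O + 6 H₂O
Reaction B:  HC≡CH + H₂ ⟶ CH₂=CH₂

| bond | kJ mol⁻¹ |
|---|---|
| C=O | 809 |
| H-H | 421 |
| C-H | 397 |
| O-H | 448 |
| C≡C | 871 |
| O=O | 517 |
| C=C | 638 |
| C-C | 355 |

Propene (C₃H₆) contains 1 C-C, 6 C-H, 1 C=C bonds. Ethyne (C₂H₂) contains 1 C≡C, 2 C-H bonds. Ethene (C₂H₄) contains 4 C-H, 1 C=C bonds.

Reaction A:
  Bonds broken (reactants):
    C-C: 2 × 355 = 710
    C-H: 12 × 397 = 4764
    C=C: 2 × 638 = 1276
    O=O: 9 × 517 = 4653
    Σ(broken) = 11403 kJ
  Bonds formed (products):
    C=O: 12 × 809 = 9708
    O-H: 12 × 448 = 5376
    Σ(formed) = 15084 kJ
  ΔH_A = 11403 − 15084 = −3681 kJ
Reaction B:
  Bonds broken (reactants):
    C≡C: 1 × 871 = 871
    C-H: 2 × 397 = 794
    H-H: 1 × 421 = 421
    Σ(broken) = 2086 kJ
  Bonds formed (products):
    C-H: 4 × 397 = 1588
    C=C: 1 × 638 = 638
    Σ(formed) = 2226 kJ
  ΔH_B = 2086 − 2226 = −140 kJ
ΔH_A − ΔH_B = −3541 kJ, so reaction A has the more negative ΔH; |ΔH_A − ΔH_B| = 3541 kJ.

Reaction A, by 3541 kJ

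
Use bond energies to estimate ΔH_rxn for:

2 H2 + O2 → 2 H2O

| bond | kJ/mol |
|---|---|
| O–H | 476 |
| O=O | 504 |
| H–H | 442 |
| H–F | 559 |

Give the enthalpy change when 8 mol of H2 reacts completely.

Bonds broken (reactants):
  H–H: 2 × 442 = 884
  O=O: 1 × 504 = 504
  Σ(broken) = 1388 kJ
Bonds formed (products):
  O–H: 4 × 476 = 1904
  Σ(formed) = 1904 kJ
ΔH = Σ(broken) − Σ(formed) = 1388 − 1904 = −516 kJ
For 4× the reaction as written: 4 × (−516) = −2064 kJ

ΔH = −2064 kJ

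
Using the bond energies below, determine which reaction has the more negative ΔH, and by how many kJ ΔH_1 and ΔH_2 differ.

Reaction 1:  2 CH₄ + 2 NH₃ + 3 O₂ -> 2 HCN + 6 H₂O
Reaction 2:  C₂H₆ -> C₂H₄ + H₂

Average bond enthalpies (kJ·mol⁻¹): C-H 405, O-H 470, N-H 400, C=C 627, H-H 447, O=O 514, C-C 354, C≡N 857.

Reaction 1:
  Bonds broken (reactants):
    C-H: 8 × 405 = 3240
    N-H: 6 × 400 = 2400
    O=O: 3 × 514 = 1542
    Σ(broken) = 7182 kJ
  Bonds formed (products):
    C≡N: 2 × 857 = 1714
    C-H: 2 × 405 = 810
    O-H: 12 × 470 = 5640
    Σ(formed) = 8164 kJ
  ΔH_1 = 7182 − 8164 = −982 kJ
Reaction 2:
  Bonds broken (reactants):
    C-C: 1 × 354 = 354
    C-H: 6 × 405 = 2430
    Σ(broken) = 2784 kJ
  Bonds formed (products):
    C-H: 4 × 405 = 1620
    C=C: 1 × 627 = 627
    H-H: 1 × 447 = 447
    Σ(formed) = 2694 kJ
  ΔH_2 = 2784 − 2694 = +90 kJ
ΔH_1 − ΔH_2 = −1072 kJ, so reaction 1 has the more negative ΔH; |ΔH_1 − ΔH_2| = 1072 kJ.

Reaction 1, by 1072 kJ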